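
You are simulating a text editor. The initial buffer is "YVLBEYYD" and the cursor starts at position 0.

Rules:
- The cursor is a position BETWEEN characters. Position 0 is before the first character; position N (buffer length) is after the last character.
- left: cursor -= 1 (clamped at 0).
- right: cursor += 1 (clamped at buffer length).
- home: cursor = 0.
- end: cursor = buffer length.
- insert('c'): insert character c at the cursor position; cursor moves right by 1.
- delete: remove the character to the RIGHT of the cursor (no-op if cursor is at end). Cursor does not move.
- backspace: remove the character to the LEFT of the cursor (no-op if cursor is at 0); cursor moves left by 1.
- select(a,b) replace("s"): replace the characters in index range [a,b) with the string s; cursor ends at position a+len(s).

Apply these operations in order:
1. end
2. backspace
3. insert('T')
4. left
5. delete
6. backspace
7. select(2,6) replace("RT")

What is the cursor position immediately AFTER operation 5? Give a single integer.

After op 1 (end): buf='YVLBEYYD' cursor=8
After op 2 (backspace): buf='YVLBEYY' cursor=7
After op 3 (insert('T')): buf='YVLBEYYT' cursor=8
After op 4 (left): buf='YVLBEYYT' cursor=7
After op 5 (delete): buf='YVLBEYY' cursor=7

Answer: 7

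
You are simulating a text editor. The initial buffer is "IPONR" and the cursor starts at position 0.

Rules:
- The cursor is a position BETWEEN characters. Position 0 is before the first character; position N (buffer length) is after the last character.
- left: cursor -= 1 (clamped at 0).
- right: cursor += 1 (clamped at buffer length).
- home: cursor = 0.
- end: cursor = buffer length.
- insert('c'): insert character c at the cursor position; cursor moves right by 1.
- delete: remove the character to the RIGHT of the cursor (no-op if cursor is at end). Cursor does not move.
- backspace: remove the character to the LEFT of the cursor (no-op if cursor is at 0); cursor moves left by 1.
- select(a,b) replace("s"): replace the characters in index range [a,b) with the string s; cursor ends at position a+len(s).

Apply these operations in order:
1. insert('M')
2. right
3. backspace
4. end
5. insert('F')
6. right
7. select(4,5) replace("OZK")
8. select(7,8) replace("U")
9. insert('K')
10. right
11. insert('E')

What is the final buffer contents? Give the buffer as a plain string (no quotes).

Answer: MPONOZKUKE

Derivation:
After op 1 (insert('M')): buf='MIPONR' cursor=1
After op 2 (right): buf='MIPONR' cursor=2
After op 3 (backspace): buf='MPONR' cursor=1
After op 4 (end): buf='MPONR' cursor=5
After op 5 (insert('F')): buf='MPONRF' cursor=6
After op 6 (right): buf='MPONRF' cursor=6
After op 7 (select(4,5) replace("OZK")): buf='MPONOZKF' cursor=7
After op 8 (select(7,8) replace("U")): buf='MPONOZKU' cursor=8
After op 9 (insert('K')): buf='MPONOZKUK' cursor=9
After op 10 (right): buf='MPONOZKUK' cursor=9
After op 11 (insert('E')): buf='MPONOZKUKE' cursor=10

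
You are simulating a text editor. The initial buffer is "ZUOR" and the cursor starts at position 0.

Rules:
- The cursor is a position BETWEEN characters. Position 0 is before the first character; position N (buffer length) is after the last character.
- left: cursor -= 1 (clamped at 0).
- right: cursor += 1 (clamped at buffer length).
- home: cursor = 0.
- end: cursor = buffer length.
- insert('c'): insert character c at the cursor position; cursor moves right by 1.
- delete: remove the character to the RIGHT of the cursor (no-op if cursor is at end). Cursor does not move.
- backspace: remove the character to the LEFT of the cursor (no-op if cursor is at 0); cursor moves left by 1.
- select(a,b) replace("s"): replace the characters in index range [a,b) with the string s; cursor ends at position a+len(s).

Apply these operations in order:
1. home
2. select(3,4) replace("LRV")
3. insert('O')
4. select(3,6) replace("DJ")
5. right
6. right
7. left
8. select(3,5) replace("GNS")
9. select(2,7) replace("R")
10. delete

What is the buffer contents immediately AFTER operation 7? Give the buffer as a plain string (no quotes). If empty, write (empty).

After op 1 (home): buf='ZUOR' cursor=0
After op 2 (select(3,4) replace("LRV")): buf='ZUOLRV' cursor=6
After op 3 (insert('O')): buf='ZUOLRVO' cursor=7
After op 4 (select(3,6) replace("DJ")): buf='ZUODJO' cursor=5
After op 5 (right): buf='ZUODJO' cursor=6
After op 6 (right): buf='ZUODJO' cursor=6
After op 7 (left): buf='ZUODJO' cursor=5

Answer: ZUODJO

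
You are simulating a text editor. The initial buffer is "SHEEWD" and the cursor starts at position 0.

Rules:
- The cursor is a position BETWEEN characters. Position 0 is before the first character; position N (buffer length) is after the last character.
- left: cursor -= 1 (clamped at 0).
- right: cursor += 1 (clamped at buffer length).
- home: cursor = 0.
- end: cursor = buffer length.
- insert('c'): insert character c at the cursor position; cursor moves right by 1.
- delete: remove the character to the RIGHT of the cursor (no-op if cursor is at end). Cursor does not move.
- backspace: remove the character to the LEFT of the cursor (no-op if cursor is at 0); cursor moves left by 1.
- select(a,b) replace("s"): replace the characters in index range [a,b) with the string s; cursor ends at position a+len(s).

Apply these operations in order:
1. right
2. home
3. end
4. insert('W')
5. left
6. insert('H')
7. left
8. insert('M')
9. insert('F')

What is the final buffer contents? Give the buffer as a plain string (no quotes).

After op 1 (right): buf='SHEEWD' cursor=1
After op 2 (home): buf='SHEEWD' cursor=0
After op 3 (end): buf='SHEEWD' cursor=6
After op 4 (insert('W')): buf='SHEEWDW' cursor=7
After op 5 (left): buf='SHEEWDW' cursor=6
After op 6 (insert('H')): buf='SHEEWDHW' cursor=7
After op 7 (left): buf='SHEEWDHW' cursor=6
After op 8 (insert('M')): buf='SHEEWDMHW' cursor=7
After op 9 (insert('F')): buf='SHEEWDMFHW' cursor=8

Answer: SHEEWDMFHW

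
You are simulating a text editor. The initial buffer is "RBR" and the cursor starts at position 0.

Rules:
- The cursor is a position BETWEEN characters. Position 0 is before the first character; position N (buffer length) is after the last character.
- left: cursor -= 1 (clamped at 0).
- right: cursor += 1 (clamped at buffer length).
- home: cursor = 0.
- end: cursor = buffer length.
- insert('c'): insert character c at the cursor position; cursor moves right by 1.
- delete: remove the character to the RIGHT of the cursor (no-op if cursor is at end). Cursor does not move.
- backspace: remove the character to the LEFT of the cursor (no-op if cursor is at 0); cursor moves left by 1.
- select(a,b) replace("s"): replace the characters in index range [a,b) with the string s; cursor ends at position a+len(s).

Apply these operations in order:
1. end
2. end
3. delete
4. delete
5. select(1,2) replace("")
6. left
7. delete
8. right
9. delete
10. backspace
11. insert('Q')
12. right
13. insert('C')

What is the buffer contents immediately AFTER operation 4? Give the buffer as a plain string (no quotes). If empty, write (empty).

Answer: RBR

Derivation:
After op 1 (end): buf='RBR' cursor=3
After op 2 (end): buf='RBR' cursor=3
After op 3 (delete): buf='RBR' cursor=3
After op 4 (delete): buf='RBR' cursor=3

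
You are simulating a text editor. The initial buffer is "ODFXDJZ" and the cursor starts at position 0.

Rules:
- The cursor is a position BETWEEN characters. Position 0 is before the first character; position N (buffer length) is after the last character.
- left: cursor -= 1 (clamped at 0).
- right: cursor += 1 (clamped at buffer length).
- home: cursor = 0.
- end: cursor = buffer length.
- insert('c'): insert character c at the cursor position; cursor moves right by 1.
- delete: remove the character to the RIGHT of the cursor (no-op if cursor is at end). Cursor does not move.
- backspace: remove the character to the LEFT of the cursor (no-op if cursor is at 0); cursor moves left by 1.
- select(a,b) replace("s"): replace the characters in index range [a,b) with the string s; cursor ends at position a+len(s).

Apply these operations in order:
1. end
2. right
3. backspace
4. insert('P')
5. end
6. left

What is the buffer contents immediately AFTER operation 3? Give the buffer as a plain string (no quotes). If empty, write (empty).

After op 1 (end): buf='ODFXDJZ' cursor=7
After op 2 (right): buf='ODFXDJZ' cursor=7
After op 3 (backspace): buf='ODFXDJ' cursor=6

Answer: ODFXDJ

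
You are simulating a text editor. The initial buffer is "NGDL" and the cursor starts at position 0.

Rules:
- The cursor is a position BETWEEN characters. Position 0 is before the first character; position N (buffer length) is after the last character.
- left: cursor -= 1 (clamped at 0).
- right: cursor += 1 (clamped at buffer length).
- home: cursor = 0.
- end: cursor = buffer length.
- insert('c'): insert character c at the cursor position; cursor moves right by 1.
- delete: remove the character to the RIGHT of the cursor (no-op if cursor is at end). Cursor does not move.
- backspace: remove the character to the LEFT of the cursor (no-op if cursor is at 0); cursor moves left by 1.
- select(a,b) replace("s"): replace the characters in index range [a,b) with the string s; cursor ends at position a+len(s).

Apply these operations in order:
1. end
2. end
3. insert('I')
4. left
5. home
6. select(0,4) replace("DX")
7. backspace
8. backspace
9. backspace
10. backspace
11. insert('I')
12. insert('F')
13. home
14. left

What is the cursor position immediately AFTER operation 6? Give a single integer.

Answer: 2

Derivation:
After op 1 (end): buf='NGDL' cursor=4
After op 2 (end): buf='NGDL' cursor=4
After op 3 (insert('I')): buf='NGDLI' cursor=5
After op 4 (left): buf='NGDLI' cursor=4
After op 5 (home): buf='NGDLI' cursor=0
After op 6 (select(0,4) replace("DX")): buf='DXI' cursor=2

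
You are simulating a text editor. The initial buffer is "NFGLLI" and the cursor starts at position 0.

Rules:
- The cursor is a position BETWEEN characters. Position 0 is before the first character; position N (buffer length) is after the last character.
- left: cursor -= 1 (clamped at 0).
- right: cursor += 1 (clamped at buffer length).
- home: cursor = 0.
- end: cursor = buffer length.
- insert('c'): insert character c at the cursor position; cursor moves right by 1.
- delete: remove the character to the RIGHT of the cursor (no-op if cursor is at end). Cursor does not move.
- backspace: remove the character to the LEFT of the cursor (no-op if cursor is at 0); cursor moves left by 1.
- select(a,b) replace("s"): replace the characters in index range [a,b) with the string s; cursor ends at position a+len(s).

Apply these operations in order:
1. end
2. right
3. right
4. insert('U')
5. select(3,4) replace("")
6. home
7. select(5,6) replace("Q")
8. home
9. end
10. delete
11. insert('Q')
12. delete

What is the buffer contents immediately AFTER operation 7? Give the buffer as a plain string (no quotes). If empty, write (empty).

Answer: NFGLIQ

Derivation:
After op 1 (end): buf='NFGLLI' cursor=6
After op 2 (right): buf='NFGLLI' cursor=6
After op 3 (right): buf='NFGLLI' cursor=6
After op 4 (insert('U')): buf='NFGLLIU' cursor=7
After op 5 (select(3,4) replace("")): buf='NFGLIU' cursor=3
After op 6 (home): buf='NFGLIU' cursor=0
After op 7 (select(5,6) replace("Q")): buf='NFGLIQ' cursor=6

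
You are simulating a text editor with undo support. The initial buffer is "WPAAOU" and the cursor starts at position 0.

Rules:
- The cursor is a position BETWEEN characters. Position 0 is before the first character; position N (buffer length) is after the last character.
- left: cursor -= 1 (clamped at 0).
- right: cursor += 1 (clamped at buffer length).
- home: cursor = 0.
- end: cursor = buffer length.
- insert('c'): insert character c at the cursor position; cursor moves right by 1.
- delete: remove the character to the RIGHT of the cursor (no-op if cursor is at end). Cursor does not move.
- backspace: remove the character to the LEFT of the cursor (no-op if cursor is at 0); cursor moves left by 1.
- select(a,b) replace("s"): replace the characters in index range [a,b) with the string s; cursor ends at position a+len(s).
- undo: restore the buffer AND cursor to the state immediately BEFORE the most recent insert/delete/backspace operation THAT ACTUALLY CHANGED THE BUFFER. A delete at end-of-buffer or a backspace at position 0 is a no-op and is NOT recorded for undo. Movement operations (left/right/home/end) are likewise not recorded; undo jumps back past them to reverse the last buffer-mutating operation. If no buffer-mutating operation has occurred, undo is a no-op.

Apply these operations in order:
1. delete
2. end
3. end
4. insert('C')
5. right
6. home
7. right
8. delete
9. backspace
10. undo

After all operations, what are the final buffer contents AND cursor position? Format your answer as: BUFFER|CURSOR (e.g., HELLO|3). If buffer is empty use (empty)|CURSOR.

Answer: PAOUC|1

Derivation:
After op 1 (delete): buf='PAAOU' cursor=0
After op 2 (end): buf='PAAOU' cursor=5
After op 3 (end): buf='PAAOU' cursor=5
After op 4 (insert('C')): buf='PAAOUC' cursor=6
After op 5 (right): buf='PAAOUC' cursor=6
After op 6 (home): buf='PAAOUC' cursor=0
After op 7 (right): buf='PAAOUC' cursor=1
After op 8 (delete): buf='PAOUC' cursor=1
After op 9 (backspace): buf='AOUC' cursor=0
After op 10 (undo): buf='PAOUC' cursor=1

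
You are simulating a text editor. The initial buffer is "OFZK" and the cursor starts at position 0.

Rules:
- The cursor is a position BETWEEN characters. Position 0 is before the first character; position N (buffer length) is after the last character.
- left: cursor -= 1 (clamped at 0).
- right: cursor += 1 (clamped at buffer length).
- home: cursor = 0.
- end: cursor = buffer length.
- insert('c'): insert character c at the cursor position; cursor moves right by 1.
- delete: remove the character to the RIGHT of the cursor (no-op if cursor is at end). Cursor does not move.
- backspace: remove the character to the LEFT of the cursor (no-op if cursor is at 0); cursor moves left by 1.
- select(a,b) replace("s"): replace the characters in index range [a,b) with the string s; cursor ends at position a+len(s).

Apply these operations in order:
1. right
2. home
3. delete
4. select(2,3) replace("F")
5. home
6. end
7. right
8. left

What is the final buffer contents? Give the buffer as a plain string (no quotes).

Answer: FZF

Derivation:
After op 1 (right): buf='OFZK' cursor=1
After op 2 (home): buf='OFZK' cursor=0
After op 3 (delete): buf='FZK' cursor=0
After op 4 (select(2,3) replace("F")): buf='FZF' cursor=3
After op 5 (home): buf='FZF' cursor=0
After op 6 (end): buf='FZF' cursor=3
After op 7 (right): buf='FZF' cursor=3
After op 8 (left): buf='FZF' cursor=2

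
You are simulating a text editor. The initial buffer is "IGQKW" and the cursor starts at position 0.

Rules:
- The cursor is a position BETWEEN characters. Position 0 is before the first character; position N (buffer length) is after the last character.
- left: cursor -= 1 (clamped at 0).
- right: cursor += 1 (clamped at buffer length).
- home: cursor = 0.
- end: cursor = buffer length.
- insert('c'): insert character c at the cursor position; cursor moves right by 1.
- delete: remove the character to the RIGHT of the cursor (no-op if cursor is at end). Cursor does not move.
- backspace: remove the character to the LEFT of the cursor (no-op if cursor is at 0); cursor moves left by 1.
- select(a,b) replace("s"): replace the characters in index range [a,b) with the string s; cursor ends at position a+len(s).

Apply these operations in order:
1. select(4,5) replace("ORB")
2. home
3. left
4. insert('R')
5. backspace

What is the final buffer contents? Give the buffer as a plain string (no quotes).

After op 1 (select(4,5) replace("ORB")): buf='IGQKORB' cursor=7
After op 2 (home): buf='IGQKORB' cursor=0
After op 3 (left): buf='IGQKORB' cursor=0
After op 4 (insert('R')): buf='RIGQKORB' cursor=1
After op 5 (backspace): buf='IGQKORB' cursor=0

Answer: IGQKORB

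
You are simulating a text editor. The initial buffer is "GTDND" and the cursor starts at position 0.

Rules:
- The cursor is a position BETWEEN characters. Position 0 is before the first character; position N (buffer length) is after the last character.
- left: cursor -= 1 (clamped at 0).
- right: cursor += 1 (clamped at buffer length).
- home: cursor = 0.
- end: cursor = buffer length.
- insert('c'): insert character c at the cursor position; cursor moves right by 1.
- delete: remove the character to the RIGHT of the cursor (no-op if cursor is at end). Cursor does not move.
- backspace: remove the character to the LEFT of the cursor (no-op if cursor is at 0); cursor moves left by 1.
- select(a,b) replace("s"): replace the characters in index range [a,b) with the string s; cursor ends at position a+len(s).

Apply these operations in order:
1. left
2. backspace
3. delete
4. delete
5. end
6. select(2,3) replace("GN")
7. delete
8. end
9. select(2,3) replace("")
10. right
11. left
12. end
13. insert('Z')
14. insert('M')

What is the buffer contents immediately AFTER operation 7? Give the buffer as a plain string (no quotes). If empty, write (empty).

Answer: DNGN

Derivation:
After op 1 (left): buf='GTDND' cursor=0
After op 2 (backspace): buf='GTDND' cursor=0
After op 3 (delete): buf='TDND' cursor=0
After op 4 (delete): buf='DND' cursor=0
After op 5 (end): buf='DND' cursor=3
After op 6 (select(2,3) replace("GN")): buf='DNGN' cursor=4
After op 7 (delete): buf='DNGN' cursor=4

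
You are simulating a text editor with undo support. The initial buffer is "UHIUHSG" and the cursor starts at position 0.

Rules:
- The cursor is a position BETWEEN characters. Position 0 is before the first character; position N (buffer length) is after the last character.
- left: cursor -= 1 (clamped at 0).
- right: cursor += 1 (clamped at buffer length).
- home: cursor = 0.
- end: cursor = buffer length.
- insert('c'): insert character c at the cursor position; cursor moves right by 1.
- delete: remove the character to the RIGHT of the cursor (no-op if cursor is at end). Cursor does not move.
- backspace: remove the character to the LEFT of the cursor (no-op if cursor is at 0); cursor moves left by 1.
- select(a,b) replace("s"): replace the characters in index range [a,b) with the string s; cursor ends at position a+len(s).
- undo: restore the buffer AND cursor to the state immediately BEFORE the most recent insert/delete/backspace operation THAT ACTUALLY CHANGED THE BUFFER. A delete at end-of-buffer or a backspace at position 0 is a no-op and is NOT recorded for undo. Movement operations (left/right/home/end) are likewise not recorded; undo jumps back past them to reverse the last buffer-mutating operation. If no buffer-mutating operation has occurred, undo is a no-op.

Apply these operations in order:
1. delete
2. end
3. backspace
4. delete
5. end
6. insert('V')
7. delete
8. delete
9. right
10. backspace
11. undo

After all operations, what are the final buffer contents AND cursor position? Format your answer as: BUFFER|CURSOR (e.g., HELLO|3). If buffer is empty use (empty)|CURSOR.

Answer: HIUHSV|6

Derivation:
After op 1 (delete): buf='HIUHSG' cursor=0
After op 2 (end): buf='HIUHSG' cursor=6
After op 3 (backspace): buf='HIUHS' cursor=5
After op 4 (delete): buf='HIUHS' cursor=5
After op 5 (end): buf='HIUHS' cursor=5
After op 6 (insert('V')): buf='HIUHSV' cursor=6
After op 7 (delete): buf='HIUHSV' cursor=6
After op 8 (delete): buf='HIUHSV' cursor=6
After op 9 (right): buf='HIUHSV' cursor=6
After op 10 (backspace): buf='HIUHS' cursor=5
After op 11 (undo): buf='HIUHSV' cursor=6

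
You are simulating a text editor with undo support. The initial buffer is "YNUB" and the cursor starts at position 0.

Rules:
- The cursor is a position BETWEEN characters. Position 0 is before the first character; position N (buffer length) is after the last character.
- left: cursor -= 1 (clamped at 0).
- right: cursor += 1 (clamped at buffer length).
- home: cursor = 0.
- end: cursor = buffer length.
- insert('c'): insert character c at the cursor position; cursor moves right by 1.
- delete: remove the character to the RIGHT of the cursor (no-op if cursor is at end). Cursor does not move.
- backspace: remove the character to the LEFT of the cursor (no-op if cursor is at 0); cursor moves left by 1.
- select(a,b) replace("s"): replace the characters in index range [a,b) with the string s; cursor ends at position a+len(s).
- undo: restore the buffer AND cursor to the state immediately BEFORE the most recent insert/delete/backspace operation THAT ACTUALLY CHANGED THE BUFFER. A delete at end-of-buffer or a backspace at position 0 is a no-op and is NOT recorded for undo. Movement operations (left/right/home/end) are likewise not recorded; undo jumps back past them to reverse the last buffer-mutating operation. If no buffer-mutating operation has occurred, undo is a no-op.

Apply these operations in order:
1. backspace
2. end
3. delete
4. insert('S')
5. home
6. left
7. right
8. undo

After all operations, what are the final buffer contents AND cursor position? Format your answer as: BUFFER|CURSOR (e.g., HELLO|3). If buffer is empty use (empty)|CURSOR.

After op 1 (backspace): buf='YNUB' cursor=0
After op 2 (end): buf='YNUB' cursor=4
After op 3 (delete): buf='YNUB' cursor=4
After op 4 (insert('S')): buf='YNUBS' cursor=5
After op 5 (home): buf='YNUBS' cursor=0
After op 6 (left): buf='YNUBS' cursor=0
After op 7 (right): buf='YNUBS' cursor=1
After op 8 (undo): buf='YNUB' cursor=4

Answer: YNUB|4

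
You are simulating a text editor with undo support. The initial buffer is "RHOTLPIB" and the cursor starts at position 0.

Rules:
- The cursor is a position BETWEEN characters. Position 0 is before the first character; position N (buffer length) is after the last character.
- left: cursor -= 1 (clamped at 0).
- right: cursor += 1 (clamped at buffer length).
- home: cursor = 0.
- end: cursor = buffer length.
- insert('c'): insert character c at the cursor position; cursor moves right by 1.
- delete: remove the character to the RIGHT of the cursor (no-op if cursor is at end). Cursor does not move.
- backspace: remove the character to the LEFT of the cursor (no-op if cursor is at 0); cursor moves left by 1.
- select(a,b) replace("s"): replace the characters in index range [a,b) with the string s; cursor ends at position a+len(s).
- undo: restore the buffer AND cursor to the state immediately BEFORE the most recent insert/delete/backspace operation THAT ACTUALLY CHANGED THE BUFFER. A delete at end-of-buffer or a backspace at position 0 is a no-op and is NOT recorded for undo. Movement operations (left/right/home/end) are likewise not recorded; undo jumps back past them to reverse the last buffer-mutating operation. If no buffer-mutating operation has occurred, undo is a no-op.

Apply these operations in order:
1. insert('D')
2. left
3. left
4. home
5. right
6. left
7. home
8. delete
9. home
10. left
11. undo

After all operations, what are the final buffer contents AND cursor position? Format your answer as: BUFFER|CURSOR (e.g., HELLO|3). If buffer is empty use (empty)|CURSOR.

After op 1 (insert('D')): buf='DRHOTLPIB' cursor=1
After op 2 (left): buf='DRHOTLPIB' cursor=0
After op 3 (left): buf='DRHOTLPIB' cursor=0
After op 4 (home): buf='DRHOTLPIB' cursor=0
After op 5 (right): buf='DRHOTLPIB' cursor=1
After op 6 (left): buf='DRHOTLPIB' cursor=0
After op 7 (home): buf='DRHOTLPIB' cursor=0
After op 8 (delete): buf='RHOTLPIB' cursor=0
After op 9 (home): buf='RHOTLPIB' cursor=0
After op 10 (left): buf='RHOTLPIB' cursor=0
After op 11 (undo): buf='DRHOTLPIB' cursor=0

Answer: DRHOTLPIB|0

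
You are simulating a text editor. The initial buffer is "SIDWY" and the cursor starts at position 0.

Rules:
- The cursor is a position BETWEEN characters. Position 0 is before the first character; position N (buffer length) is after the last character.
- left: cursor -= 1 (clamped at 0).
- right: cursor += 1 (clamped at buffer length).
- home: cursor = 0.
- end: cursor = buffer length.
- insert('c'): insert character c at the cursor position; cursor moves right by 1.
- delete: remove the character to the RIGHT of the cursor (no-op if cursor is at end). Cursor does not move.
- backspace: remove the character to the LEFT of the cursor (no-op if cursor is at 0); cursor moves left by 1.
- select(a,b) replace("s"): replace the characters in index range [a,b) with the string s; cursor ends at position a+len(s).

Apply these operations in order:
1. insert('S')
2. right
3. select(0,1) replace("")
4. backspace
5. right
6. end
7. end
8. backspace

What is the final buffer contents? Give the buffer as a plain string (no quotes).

After op 1 (insert('S')): buf='SSIDWY' cursor=1
After op 2 (right): buf='SSIDWY' cursor=2
After op 3 (select(0,1) replace("")): buf='SIDWY' cursor=0
After op 4 (backspace): buf='SIDWY' cursor=0
After op 5 (right): buf='SIDWY' cursor=1
After op 6 (end): buf='SIDWY' cursor=5
After op 7 (end): buf='SIDWY' cursor=5
After op 8 (backspace): buf='SIDW' cursor=4

Answer: SIDW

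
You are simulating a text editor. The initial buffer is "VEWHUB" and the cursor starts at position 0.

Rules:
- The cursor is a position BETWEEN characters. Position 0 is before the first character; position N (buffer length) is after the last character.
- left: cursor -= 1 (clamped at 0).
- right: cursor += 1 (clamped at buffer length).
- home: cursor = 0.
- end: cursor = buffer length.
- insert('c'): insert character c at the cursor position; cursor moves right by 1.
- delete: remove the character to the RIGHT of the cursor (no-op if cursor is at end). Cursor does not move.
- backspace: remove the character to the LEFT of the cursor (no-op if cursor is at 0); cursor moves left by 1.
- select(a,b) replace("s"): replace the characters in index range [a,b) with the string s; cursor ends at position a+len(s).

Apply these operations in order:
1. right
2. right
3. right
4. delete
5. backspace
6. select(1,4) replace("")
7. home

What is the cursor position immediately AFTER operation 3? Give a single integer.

Answer: 3

Derivation:
After op 1 (right): buf='VEWHUB' cursor=1
After op 2 (right): buf='VEWHUB' cursor=2
After op 3 (right): buf='VEWHUB' cursor=3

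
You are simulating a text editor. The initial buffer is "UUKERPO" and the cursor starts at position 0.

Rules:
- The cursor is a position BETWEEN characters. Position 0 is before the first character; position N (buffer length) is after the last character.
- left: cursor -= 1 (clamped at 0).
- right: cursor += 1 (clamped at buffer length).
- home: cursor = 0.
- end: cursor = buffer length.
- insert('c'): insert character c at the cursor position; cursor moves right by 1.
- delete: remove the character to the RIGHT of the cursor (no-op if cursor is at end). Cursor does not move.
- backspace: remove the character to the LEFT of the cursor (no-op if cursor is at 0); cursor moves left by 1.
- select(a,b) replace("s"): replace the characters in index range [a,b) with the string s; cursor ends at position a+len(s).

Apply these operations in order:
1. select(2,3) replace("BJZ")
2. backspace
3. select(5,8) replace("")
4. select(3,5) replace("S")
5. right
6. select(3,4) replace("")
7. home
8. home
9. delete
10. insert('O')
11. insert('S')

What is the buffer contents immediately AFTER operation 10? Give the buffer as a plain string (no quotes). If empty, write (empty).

After op 1 (select(2,3) replace("BJZ")): buf='UUBJZERPO' cursor=5
After op 2 (backspace): buf='UUBJERPO' cursor=4
After op 3 (select(5,8) replace("")): buf='UUBJE' cursor=5
After op 4 (select(3,5) replace("S")): buf='UUBS' cursor=4
After op 5 (right): buf='UUBS' cursor=4
After op 6 (select(3,4) replace("")): buf='UUB' cursor=3
After op 7 (home): buf='UUB' cursor=0
After op 8 (home): buf='UUB' cursor=0
After op 9 (delete): buf='UB' cursor=0
After op 10 (insert('O')): buf='OUB' cursor=1

Answer: OUB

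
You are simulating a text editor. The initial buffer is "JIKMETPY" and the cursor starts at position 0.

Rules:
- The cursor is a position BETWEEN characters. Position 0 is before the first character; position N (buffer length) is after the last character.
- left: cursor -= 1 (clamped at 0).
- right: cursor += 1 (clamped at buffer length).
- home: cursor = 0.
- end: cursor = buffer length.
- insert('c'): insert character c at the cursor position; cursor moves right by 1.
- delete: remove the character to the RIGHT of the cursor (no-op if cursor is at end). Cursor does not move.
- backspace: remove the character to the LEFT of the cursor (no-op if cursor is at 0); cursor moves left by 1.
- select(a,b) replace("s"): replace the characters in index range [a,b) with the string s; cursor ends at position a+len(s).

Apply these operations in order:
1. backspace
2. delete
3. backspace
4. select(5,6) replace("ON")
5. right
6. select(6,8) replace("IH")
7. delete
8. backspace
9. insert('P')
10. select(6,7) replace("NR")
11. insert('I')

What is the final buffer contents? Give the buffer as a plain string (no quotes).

Answer: IKMETONRIP

Derivation:
After op 1 (backspace): buf='JIKMETPY' cursor=0
After op 2 (delete): buf='IKMETPY' cursor=0
After op 3 (backspace): buf='IKMETPY' cursor=0
After op 4 (select(5,6) replace("ON")): buf='IKMETONY' cursor=7
After op 5 (right): buf='IKMETONY' cursor=8
After op 6 (select(6,8) replace("IH")): buf='IKMETOIH' cursor=8
After op 7 (delete): buf='IKMETOIH' cursor=8
After op 8 (backspace): buf='IKMETOI' cursor=7
After op 9 (insert('P')): buf='IKMETOIP' cursor=8
After op 10 (select(6,7) replace("NR")): buf='IKMETONRP' cursor=8
After op 11 (insert('I')): buf='IKMETONRIP' cursor=9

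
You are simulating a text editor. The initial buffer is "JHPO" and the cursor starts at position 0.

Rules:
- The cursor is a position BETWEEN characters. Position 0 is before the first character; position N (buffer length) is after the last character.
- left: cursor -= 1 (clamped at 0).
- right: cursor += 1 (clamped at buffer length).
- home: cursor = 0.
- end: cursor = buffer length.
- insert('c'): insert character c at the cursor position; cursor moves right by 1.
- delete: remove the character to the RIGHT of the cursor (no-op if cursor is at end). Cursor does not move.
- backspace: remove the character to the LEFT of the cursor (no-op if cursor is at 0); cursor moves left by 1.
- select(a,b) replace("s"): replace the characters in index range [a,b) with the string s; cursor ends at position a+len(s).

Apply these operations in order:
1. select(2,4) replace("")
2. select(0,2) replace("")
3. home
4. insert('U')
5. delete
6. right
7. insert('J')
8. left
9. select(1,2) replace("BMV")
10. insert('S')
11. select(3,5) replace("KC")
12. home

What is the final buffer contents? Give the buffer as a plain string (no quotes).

After op 1 (select(2,4) replace("")): buf='JH' cursor=2
After op 2 (select(0,2) replace("")): buf='(empty)' cursor=0
After op 3 (home): buf='(empty)' cursor=0
After op 4 (insert('U')): buf='U' cursor=1
After op 5 (delete): buf='U' cursor=1
After op 6 (right): buf='U' cursor=1
After op 7 (insert('J')): buf='UJ' cursor=2
After op 8 (left): buf='UJ' cursor=1
After op 9 (select(1,2) replace("BMV")): buf='UBMV' cursor=4
After op 10 (insert('S')): buf='UBMVS' cursor=5
After op 11 (select(3,5) replace("KC")): buf='UBMKC' cursor=5
After op 12 (home): buf='UBMKC' cursor=0

Answer: UBMKC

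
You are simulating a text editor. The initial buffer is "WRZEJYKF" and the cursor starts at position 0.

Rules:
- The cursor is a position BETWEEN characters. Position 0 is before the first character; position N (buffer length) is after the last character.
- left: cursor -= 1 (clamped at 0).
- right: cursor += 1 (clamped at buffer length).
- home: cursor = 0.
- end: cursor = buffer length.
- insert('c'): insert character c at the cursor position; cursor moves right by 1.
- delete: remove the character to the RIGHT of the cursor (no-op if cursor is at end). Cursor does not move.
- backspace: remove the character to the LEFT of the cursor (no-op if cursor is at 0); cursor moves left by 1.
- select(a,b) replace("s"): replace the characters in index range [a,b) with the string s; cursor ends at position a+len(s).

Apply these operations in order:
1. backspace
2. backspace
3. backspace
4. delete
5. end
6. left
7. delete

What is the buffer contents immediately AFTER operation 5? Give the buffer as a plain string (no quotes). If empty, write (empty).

After op 1 (backspace): buf='WRZEJYKF' cursor=0
After op 2 (backspace): buf='WRZEJYKF' cursor=0
After op 3 (backspace): buf='WRZEJYKF' cursor=0
After op 4 (delete): buf='RZEJYKF' cursor=0
After op 5 (end): buf='RZEJYKF' cursor=7

Answer: RZEJYKF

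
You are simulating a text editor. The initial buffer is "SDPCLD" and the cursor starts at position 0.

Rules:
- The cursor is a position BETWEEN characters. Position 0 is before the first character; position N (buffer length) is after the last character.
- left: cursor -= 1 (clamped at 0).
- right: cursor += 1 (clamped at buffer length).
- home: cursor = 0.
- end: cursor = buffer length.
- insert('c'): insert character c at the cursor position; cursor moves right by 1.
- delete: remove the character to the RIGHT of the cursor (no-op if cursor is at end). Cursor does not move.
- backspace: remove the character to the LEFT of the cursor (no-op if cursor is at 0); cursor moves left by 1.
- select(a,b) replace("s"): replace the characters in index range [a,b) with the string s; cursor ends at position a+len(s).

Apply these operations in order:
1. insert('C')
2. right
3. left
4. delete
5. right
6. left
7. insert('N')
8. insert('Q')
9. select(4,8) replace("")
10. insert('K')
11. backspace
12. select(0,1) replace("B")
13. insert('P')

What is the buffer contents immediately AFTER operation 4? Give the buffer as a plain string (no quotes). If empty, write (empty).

After op 1 (insert('C')): buf='CSDPCLD' cursor=1
After op 2 (right): buf='CSDPCLD' cursor=2
After op 3 (left): buf='CSDPCLD' cursor=1
After op 4 (delete): buf='CDPCLD' cursor=1

Answer: CDPCLD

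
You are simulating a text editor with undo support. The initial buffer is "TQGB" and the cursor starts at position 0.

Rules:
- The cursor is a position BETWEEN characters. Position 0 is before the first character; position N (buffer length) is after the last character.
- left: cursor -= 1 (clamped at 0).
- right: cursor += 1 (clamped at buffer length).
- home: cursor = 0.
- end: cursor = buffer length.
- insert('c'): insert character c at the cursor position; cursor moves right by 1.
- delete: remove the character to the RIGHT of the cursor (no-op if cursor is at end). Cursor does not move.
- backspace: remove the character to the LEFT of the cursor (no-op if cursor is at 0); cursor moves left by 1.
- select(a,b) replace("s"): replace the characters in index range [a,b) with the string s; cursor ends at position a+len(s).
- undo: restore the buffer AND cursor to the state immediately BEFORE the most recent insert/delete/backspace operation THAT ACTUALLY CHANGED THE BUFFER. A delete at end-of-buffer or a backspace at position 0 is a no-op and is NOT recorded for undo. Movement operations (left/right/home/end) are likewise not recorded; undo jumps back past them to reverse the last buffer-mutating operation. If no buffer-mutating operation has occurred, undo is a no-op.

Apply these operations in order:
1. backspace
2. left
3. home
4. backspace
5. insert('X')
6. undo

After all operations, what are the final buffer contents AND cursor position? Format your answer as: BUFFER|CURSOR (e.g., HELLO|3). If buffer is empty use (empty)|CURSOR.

Answer: TQGB|0

Derivation:
After op 1 (backspace): buf='TQGB' cursor=0
After op 2 (left): buf='TQGB' cursor=0
After op 3 (home): buf='TQGB' cursor=0
After op 4 (backspace): buf='TQGB' cursor=0
After op 5 (insert('X')): buf='XTQGB' cursor=1
After op 6 (undo): buf='TQGB' cursor=0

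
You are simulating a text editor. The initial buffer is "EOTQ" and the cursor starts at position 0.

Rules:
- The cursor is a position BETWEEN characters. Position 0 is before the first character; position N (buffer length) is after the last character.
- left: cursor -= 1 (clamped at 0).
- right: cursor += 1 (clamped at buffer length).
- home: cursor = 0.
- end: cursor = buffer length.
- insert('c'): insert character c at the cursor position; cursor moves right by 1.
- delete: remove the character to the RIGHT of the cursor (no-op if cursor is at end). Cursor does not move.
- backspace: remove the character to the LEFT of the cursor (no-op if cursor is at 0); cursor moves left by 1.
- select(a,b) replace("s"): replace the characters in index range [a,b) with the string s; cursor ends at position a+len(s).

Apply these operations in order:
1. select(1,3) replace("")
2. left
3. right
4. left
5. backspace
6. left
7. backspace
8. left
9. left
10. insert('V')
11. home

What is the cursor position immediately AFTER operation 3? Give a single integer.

After op 1 (select(1,3) replace("")): buf='EQ' cursor=1
After op 2 (left): buf='EQ' cursor=0
After op 3 (right): buf='EQ' cursor=1

Answer: 1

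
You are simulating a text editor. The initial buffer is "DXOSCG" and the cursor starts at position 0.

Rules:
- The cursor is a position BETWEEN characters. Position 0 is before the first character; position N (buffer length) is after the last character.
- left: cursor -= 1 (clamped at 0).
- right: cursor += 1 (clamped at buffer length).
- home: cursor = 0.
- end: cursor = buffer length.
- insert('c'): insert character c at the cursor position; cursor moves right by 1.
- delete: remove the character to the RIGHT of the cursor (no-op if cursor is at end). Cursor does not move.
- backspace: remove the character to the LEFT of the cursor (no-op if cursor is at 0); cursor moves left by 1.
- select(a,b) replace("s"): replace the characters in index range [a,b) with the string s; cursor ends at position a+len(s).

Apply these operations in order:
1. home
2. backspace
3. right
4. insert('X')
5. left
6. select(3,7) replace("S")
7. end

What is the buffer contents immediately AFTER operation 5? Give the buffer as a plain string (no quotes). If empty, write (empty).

After op 1 (home): buf='DXOSCG' cursor=0
After op 2 (backspace): buf='DXOSCG' cursor=0
After op 3 (right): buf='DXOSCG' cursor=1
After op 4 (insert('X')): buf='DXXOSCG' cursor=2
After op 5 (left): buf='DXXOSCG' cursor=1

Answer: DXXOSCG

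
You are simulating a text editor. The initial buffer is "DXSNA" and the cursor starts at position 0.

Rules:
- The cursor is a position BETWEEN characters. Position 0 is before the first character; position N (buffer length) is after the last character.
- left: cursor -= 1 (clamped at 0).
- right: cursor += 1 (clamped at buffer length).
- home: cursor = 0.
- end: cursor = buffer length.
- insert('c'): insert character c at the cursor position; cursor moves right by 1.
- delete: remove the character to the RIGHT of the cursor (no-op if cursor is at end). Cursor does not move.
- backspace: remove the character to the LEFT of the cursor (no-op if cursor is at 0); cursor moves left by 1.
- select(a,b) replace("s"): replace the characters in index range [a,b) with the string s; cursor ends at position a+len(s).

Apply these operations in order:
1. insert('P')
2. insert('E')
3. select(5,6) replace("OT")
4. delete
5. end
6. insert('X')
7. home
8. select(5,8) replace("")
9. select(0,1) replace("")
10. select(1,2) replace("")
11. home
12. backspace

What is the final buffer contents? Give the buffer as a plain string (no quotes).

After op 1 (insert('P')): buf='PDXSNA' cursor=1
After op 2 (insert('E')): buf='PEDXSNA' cursor=2
After op 3 (select(5,6) replace("OT")): buf='PEDXSOTA' cursor=7
After op 4 (delete): buf='PEDXSOT' cursor=7
After op 5 (end): buf='PEDXSOT' cursor=7
After op 6 (insert('X')): buf='PEDXSOTX' cursor=8
After op 7 (home): buf='PEDXSOTX' cursor=0
After op 8 (select(5,8) replace("")): buf='PEDXS' cursor=5
After op 9 (select(0,1) replace("")): buf='EDXS' cursor=0
After op 10 (select(1,2) replace("")): buf='EXS' cursor=1
After op 11 (home): buf='EXS' cursor=0
After op 12 (backspace): buf='EXS' cursor=0

Answer: EXS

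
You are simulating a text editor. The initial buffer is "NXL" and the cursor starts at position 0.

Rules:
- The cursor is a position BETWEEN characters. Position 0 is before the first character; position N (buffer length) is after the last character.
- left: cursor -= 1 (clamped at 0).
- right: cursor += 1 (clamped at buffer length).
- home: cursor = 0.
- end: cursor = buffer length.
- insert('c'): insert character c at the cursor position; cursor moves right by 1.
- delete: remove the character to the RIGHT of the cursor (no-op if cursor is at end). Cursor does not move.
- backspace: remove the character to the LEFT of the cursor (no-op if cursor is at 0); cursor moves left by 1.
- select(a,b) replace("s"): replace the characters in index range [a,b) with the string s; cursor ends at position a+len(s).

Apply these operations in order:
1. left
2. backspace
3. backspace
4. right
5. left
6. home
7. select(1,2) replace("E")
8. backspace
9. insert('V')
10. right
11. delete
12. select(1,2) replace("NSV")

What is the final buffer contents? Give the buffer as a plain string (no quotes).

Answer: NNSVL

Derivation:
After op 1 (left): buf='NXL' cursor=0
After op 2 (backspace): buf='NXL' cursor=0
After op 3 (backspace): buf='NXL' cursor=0
After op 4 (right): buf='NXL' cursor=1
After op 5 (left): buf='NXL' cursor=0
After op 6 (home): buf='NXL' cursor=0
After op 7 (select(1,2) replace("E")): buf='NEL' cursor=2
After op 8 (backspace): buf='NL' cursor=1
After op 9 (insert('V')): buf='NVL' cursor=2
After op 10 (right): buf='NVL' cursor=3
After op 11 (delete): buf='NVL' cursor=3
After op 12 (select(1,2) replace("NSV")): buf='NNSVL' cursor=4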